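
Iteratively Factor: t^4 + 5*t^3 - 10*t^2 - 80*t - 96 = (t + 2)*(t^3 + 3*t^2 - 16*t - 48) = (t + 2)*(t + 3)*(t^2 - 16) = (t - 4)*(t + 2)*(t + 3)*(t + 4)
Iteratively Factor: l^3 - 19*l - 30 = (l + 3)*(l^2 - 3*l - 10) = (l + 2)*(l + 3)*(l - 5)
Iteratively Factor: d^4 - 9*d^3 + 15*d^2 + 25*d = (d - 5)*(d^3 - 4*d^2 - 5*d) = d*(d - 5)*(d^2 - 4*d - 5) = d*(d - 5)*(d + 1)*(d - 5)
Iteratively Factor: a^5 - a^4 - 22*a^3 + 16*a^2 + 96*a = (a - 3)*(a^4 + 2*a^3 - 16*a^2 - 32*a) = (a - 3)*(a + 4)*(a^3 - 2*a^2 - 8*a) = (a - 4)*(a - 3)*(a + 4)*(a^2 + 2*a) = a*(a - 4)*(a - 3)*(a + 4)*(a + 2)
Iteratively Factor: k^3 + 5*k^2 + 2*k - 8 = (k + 4)*(k^2 + k - 2) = (k + 2)*(k + 4)*(k - 1)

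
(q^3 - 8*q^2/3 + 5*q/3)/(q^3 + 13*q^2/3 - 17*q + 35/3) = q/(q + 7)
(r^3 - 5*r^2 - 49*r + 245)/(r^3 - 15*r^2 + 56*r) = (r^2 + 2*r - 35)/(r*(r - 8))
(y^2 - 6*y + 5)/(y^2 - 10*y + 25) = (y - 1)/(y - 5)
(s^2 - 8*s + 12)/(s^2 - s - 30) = (s - 2)/(s + 5)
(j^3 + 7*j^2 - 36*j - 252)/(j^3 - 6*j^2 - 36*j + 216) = (j + 7)/(j - 6)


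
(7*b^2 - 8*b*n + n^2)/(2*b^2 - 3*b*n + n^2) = (7*b - n)/(2*b - n)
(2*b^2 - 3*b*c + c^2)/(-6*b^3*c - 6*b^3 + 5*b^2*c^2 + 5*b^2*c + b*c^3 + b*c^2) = (-2*b + c)/(b*(6*b*c + 6*b + c^2 + c))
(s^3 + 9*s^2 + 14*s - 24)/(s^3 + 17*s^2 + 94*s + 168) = (s - 1)/(s + 7)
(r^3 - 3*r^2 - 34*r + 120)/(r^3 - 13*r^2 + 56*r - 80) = (r + 6)/(r - 4)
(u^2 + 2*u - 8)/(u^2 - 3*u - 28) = (u - 2)/(u - 7)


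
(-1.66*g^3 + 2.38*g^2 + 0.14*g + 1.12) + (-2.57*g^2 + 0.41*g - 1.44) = -1.66*g^3 - 0.19*g^2 + 0.55*g - 0.32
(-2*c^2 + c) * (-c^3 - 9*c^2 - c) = 2*c^5 + 17*c^4 - 7*c^3 - c^2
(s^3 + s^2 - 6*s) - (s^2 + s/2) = s^3 - 13*s/2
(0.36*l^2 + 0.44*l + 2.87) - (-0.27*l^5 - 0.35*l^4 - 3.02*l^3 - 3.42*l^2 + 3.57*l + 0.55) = 0.27*l^5 + 0.35*l^4 + 3.02*l^3 + 3.78*l^2 - 3.13*l + 2.32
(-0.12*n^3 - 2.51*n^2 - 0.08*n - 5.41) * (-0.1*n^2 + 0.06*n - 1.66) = 0.012*n^5 + 0.2438*n^4 + 0.0566*n^3 + 4.7028*n^2 - 0.1918*n + 8.9806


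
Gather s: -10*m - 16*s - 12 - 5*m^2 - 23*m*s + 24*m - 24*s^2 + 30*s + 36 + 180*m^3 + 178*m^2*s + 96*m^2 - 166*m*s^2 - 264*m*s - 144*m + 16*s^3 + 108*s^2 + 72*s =180*m^3 + 91*m^2 - 130*m + 16*s^3 + s^2*(84 - 166*m) + s*(178*m^2 - 287*m + 86) + 24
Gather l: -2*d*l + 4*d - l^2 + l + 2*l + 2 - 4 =4*d - l^2 + l*(3 - 2*d) - 2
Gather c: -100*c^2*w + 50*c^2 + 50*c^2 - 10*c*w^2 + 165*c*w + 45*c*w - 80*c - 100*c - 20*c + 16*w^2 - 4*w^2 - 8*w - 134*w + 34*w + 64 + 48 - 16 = c^2*(100 - 100*w) + c*(-10*w^2 + 210*w - 200) + 12*w^2 - 108*w + 96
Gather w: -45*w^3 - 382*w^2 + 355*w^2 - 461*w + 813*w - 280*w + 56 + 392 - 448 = -45*w^3 - 27*w^2 + 72*w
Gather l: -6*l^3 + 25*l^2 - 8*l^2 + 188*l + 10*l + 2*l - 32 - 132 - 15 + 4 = -6*l^3 + 17*l^2 + 200*l - 175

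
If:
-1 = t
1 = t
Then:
No Solution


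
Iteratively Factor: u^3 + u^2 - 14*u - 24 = (u + 3)*(u^2 - 2*u - 8) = (u + 2)*(u + 3)*(u - 4)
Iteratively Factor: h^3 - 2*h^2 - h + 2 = (h + 1)*(h^2 - 3*h + 2) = (h - 1)*(h + 1)*(h - 2)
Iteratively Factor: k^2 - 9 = (k + 3)*(k - 3)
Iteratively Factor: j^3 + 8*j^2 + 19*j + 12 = (j + 4)*(j^2 + 4*j + 3) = (j + 1)*(j + 4)*(j + 3)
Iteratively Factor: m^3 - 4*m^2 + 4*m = (m - 2)*(m^2 - 2*m) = m*(m - 2)*(m - 2)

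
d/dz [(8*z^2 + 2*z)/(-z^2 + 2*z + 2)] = 2*(9*z^2 + 16*z + 2)/(z^4 - 4*z^3 + 8*z + 4)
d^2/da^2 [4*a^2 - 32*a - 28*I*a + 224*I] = 8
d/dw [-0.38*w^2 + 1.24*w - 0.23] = 1.24 - 0.76*w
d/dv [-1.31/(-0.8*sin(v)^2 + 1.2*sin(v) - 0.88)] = (1.572 - 2.096*sin(v))*cos(v)/(0.8*sin(v)^2 - 1.2*sin(v) + 0.88)^2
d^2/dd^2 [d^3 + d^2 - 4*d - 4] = 6*d + 2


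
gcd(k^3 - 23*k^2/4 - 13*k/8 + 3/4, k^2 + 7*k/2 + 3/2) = k + 1/2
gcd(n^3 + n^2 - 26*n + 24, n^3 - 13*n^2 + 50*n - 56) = n - 4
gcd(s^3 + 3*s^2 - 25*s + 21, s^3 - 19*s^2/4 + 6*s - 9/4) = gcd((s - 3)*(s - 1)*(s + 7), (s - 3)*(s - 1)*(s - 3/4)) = s^2 - 4*s + 3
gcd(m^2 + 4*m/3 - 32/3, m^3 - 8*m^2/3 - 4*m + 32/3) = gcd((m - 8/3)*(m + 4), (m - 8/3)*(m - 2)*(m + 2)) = m - 8/3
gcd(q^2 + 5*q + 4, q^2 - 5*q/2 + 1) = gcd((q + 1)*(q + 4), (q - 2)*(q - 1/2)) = 1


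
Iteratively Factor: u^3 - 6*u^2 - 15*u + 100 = (u + 4)*(u^2 - 10*u + 25) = (u - 5)*(u + 4)*(u - 5)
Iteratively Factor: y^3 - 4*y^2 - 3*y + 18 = (y + 2)*(y^2 - 6*y + 9) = (y - 3)*(y + 2)*(y - 3)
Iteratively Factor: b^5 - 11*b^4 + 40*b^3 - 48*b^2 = (b)*(b^4 - 11*b^3 + 40*b^2 - 48*b) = b^2*(b^3 - 11*b^2 + 40*b - 48) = b^2*(b - 4)*(b^2 - 7*b + 12) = b^2*(b - 4)*(b - 3)*(b - 4)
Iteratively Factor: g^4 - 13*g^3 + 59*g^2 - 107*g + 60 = (g - 4)*(g^3 - 9*g^2 + 23*g - 15) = (g - 5)*(g - 4)*(g^2 - 4*g + 3) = (g - 5)*(g - 4)*(g - 1)*(g - 3)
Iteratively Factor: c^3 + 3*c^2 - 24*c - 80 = (c - 5)*(c^2 + 8*c + 16) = (c - 5)*(c + 4)*(c + 4)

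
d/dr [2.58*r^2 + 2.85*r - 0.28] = 5.16*r + 2.85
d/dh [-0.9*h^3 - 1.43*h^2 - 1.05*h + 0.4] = -2.7*h^2 - 2.86*h - 1.05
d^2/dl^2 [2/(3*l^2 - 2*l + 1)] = 4*(-9*l^2 + 6*l + 4*(3*l - 1)^2 - 3)/(3*l^2 - 2*l + 1)^3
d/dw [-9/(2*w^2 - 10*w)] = 9*(2*w - 5)/(2*w^2*(w - 5)^2)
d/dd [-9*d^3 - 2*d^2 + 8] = d*(-27*d - 4)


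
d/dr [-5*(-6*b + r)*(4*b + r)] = 10*b - 10*r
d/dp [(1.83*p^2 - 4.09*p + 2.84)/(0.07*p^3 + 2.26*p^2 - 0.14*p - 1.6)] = (-0.1281*p^4 + 0.5726*p^3 + 8.3908*p^2 - 18.6928*p + 6.9416)/(0.0049*p^6 + 0.3164*p^5 + 5.088*p^4 - 0.8568*p^3 - 7.2124*p^2 + 0.448*p + 2.56)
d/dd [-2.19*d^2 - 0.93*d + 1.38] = -4.38*d - 0.93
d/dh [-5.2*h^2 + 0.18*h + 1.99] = 0.18 - 10.4*h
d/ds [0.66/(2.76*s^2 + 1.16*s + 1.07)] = (-3.6432*s - 0.7656)/(2.76*s^2 + 1.16*s + 1.07)^2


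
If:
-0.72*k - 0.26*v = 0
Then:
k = -0.361111111111111*v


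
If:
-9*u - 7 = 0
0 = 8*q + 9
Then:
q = -9/8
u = -7/9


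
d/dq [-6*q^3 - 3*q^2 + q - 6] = -18*q^2 - 6*q + 1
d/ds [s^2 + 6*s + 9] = 2*s + 6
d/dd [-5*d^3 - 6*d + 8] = -15*d^2 - 6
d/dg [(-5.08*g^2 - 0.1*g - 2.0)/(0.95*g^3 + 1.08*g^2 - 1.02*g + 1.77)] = (4.826*g^4 + 0.19*g^3 + 10.9896*g^2 - 13.6632*g - 2.217)/(0.9025*g^6 + 2.052*g^5 - 0.7716*g^4 + 1.1598*g^3 + 4.8636*g^2 - 3.6108*g + 3.1329)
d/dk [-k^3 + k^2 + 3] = k*(2 - 3*k)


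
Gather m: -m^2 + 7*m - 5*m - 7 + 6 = -m^2 + 2*m - 1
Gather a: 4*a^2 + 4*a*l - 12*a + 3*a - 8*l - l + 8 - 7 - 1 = 4*a^2 + a*(4*l - 9) - 9*l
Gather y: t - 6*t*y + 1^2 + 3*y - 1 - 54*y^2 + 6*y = t - 54*y^2 + y*(9 - 6*t)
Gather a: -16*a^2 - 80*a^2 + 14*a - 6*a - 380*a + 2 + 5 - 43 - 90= -96*a^2 - 372*a - 126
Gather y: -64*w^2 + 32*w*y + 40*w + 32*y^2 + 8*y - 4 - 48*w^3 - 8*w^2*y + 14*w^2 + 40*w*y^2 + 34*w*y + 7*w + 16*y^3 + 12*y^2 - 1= -48*w^3 - 50*w^2 + 47*w + 16*y^3 + y^2*(40*w + 44) + y*(-8*w^2 + 66*w + 8) - 5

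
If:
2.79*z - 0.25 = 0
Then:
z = 0.09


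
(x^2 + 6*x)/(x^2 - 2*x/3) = 3*(x + 6)/(3*x - 2)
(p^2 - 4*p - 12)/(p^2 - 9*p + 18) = (p + 2)/(p - 3)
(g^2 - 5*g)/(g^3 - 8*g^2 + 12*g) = (g - 5)/(g^2 - 8*g + 12)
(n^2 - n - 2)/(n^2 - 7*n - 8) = (n - 2)/(n - 8)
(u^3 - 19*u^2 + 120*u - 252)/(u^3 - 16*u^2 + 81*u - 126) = (u - 6)/(u - 3)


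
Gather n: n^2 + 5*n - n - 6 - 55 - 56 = n^2 + 4*n - 117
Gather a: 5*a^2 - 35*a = 5*a^2 - 35*a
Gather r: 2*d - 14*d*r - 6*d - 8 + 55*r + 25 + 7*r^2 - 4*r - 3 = -4*d + 7*r^2 + r*(51 - 14*d) + 14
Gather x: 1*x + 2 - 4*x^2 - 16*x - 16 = -4*x^2 - 15*x - 14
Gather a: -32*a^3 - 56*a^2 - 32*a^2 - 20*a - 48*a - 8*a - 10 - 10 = -32*a^3 - 88*a^2 - 76*a - 20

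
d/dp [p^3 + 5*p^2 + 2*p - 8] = 3*p^2 + 10*p + 2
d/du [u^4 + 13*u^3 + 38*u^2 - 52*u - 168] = 4*u^3 + 39*u^2 + 76*u - 52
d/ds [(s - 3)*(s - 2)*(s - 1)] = 3*s^2 - 12*s + 11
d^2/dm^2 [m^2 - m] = 2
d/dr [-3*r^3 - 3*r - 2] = -9*r^2 - 3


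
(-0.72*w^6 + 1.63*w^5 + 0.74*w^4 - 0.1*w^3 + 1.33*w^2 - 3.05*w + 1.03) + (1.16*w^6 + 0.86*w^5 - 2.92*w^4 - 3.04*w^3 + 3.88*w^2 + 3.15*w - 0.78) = 0.44*w^6 + 2.49*w^5 - 2.18*w^4 - 3.14*w^3 + 5.21*w^2 + 0.1*w + 0.25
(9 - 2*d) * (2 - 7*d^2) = 14*d^3 - 63*d^2 - 4*d + 18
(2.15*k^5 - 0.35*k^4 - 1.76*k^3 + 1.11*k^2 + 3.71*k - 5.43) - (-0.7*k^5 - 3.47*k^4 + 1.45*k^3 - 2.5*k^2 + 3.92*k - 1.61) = 2.85*k^5 + 3.12*k^4 - 3.21*k^3 + 3.61*k^2 - 0.21*k - 3.82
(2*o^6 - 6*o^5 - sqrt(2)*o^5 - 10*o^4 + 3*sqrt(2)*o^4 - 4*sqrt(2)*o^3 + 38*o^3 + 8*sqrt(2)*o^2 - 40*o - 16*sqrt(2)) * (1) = 2*o^6 - 6*o^5 - sqrt(2)*o^5 - 10*o^4 + 3*sqrt(2)*o^4 - 4*sqrt(2)*o^3 + 38*o^3 + 8*sqrt(2)*o^2 - 40*o - 16*sqrt(2)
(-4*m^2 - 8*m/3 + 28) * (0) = 0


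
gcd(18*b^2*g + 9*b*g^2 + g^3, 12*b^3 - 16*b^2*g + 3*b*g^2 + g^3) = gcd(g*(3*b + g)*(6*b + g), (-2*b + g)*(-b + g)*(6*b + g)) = 6*b + g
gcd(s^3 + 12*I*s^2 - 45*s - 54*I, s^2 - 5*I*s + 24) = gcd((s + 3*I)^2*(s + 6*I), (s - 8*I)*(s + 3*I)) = s + 3*I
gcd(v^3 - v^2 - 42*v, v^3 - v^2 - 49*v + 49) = v - 7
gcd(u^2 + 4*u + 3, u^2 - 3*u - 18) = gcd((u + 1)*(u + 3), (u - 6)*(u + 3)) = u + 3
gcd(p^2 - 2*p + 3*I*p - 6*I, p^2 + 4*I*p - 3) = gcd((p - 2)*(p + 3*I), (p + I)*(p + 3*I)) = p + 3*I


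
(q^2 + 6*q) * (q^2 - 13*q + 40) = q^4 - 7*q^3 - 38*q^2 + 240*q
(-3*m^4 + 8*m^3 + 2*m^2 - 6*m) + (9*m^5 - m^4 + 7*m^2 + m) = 9*m^5 - 4*m^4 + 8*m^3 + 9*m^2 - 5*m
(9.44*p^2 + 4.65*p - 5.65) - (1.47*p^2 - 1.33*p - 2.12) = 7.97*p^2 + 5.98*p - 3.53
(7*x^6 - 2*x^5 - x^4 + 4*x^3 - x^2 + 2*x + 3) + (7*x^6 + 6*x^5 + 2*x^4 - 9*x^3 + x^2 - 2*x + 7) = 14*x^6 + 4*x^5 + x^4 - 5*x^3 + 10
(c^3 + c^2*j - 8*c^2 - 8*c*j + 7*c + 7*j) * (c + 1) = c^4 + c^3*j - 7*c^3 - 7*c^2*j - c^2 - c*j + 7*c + 7*j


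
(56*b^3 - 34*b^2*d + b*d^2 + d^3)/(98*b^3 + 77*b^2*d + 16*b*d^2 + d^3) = (8*b^2 - 6*b*d + d^2)/(14*b^2 + 9*b*d + d^2)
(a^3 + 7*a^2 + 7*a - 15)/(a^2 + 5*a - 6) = (a^2 + 8*a + 15)/(a + 6)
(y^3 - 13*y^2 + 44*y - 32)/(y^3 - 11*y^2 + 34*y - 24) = (y - 8)/(y - 6)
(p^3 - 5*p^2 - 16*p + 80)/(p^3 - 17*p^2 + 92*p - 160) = (p + 4)/(p - 8)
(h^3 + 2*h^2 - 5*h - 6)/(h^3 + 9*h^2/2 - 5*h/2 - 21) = 2*(h + 1)/(2*h + 7)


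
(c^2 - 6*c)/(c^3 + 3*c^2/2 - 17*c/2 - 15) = 2*c*(c - 6)/(2*c^3 + 3*c^2 - 17*c - 30)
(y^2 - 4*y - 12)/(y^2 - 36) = (y + 2)/(y + 6)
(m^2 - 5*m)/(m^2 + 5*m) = (m - 5)/(m + 5)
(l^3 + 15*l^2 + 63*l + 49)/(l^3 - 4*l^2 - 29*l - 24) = (l^2 + 14*l + 49)/(l^2 - 5*l - 24)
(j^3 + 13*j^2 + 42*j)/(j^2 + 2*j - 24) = j*(j + 7)/(j - 4)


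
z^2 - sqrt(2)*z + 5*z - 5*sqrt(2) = (z + 5)*(z - sqrt(2))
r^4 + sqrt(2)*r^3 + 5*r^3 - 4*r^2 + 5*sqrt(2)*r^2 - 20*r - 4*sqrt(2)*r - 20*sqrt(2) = (r - 2)*(r + 2)*(r + 5)*(r + sqrt(2))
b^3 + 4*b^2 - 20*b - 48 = (b - 4)*(b + 2)*(b + 6)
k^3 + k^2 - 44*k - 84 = (k - 7)*(k + 2)*(k + 6)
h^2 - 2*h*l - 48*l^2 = (h - 8*l)*(h + 6*l)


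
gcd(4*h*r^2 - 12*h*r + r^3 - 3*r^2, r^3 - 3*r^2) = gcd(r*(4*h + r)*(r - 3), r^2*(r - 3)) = r^2 - 3*r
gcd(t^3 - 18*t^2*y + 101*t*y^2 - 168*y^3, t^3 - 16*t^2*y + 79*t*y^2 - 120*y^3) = t^2 - 11*t*y + 24*y^2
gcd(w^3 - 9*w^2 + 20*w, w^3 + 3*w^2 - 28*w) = w^2 - 4*w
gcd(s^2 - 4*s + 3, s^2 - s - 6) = s - 3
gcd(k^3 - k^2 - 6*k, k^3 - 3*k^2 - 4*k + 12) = k^2 - k - 6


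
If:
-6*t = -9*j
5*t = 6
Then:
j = 4/5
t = 6/5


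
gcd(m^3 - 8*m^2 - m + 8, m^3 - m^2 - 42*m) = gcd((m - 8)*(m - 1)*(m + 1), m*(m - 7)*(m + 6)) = 1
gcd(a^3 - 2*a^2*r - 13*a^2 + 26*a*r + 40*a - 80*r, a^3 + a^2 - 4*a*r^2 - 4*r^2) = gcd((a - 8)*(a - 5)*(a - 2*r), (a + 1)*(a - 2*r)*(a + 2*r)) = -a + 2*r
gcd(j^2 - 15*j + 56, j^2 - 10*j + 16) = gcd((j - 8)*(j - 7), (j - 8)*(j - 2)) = j - 8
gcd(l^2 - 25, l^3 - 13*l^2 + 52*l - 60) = l - 5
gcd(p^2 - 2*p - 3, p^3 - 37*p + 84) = p - 3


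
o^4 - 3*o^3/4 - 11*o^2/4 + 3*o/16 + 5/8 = (o - 2)*(o - 1/2)*(o + 1/2)*(o + 5/4)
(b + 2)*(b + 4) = b^2 + 6*b + 8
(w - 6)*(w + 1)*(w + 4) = w^3 - w^2 - 26*w - 24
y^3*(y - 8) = y^4 - 8*y^3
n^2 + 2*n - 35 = (n - 5)*(n + 7)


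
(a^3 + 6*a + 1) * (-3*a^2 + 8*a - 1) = -3*a^5 + 8*a^4 - 19*a^3 + 45*a^2 + 2*a - 1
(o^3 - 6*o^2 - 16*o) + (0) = o^3 - 6*o^2 - 16*o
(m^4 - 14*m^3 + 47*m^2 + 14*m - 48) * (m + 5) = m^5 - 9*m^4 - 23*m^3 + 249*m^2 + 22*m - 240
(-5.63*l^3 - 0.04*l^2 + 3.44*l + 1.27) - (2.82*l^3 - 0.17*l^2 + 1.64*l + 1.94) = -8.45*l^3 + 0.13*l^2 + 1.8*l - 0.67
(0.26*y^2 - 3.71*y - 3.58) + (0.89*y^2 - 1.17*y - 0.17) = 1.15*y^2 - 4.88*y - 3.75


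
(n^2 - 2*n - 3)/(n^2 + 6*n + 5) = (n - 3)/(n + 5)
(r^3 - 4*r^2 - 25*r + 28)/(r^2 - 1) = (r^2 - 3*r - 28)/(r + 1)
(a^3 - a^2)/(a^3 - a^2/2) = 2*(a - 1)/(2*a - 1)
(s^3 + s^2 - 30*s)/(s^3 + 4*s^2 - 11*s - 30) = s*(s^2 + s - 30)/(s^3 + 4*s^2 - 11*s - 30)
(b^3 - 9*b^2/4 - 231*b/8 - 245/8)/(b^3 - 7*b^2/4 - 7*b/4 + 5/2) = (2*b^2 - 7*b - 49)/(2*(b^2 - 3*b + 2))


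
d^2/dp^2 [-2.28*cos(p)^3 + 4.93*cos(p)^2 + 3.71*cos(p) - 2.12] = -2.0*cos(p) - 9.86*cos(2*p) + 5.13*cos(3*p)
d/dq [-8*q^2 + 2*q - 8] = 2 - 16*q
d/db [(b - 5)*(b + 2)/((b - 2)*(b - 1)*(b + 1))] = (-b^4 + 6*b^3 + 23*b^2 - 36*b - 16)/(b^6 - 4*b^5 + 2*b^4 + 8*b^3 - 7*b^2 - 4*b + 4)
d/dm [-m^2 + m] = 1 - 2*m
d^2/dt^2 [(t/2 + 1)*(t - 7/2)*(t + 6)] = 3*t + 9/2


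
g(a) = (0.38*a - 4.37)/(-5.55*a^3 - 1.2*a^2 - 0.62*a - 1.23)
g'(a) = (0.38*a - 4.37)*(16.65*a^2 + 2.4*a + 0.62)/(-5.55*a^3 - 1.2*a^2 - 0.62*a - 1.23)^2 + 0.38/(-5.55*a^3 - 1.2*a^2 - 0.62*a - 1.23) = (4.218*a^3 - 72.3045*a^2 - 10.488*a - 3.1768)/(30.8025*a^6 + 13.32*a^5 + 8.322*a^4 + 15.141*a^3 + 3.3364*a^2 + 1.5252*a + 1.5129)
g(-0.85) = -2.55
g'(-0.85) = -14.53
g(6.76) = 0.00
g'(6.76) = -0.00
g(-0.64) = -35.44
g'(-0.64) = -1604.22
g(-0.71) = -7.84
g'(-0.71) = -96.23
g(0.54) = 1.49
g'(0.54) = -3.76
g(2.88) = 0.02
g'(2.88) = -0.03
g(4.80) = 0.00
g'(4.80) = -0.00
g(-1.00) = -1.27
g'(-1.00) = -4.95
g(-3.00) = -0.04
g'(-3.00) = -0.04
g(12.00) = -0.00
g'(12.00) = -0.00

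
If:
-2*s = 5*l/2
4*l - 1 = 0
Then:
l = 1/4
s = -5/16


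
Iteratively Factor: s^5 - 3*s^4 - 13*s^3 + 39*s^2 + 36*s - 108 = (s - 3)*(s^4 - 13*s^2 + 36) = (s - 3)*(s - 2)*(s^3 + 2*s^2 - 9*s - 18) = (s - 3)^2*(s - 2)*(s^2 + 5*s + 6) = (s - 3)^2*(s - 2)*(s + 3)*(s + 2)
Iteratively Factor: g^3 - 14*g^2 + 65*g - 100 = (g - 5)*(g^2 - 9*g + 20) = (g - 5)*(g - 4)*(g - 5)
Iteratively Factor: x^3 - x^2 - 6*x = (x - 3)*(x^2 + 2*x) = (x - 3)*(x + 2)*(x)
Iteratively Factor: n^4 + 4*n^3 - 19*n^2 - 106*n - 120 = (n + 3)*(n^3 + n^2 - 22*n - 40) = (n + 2)*(n + 3)*(n^2 - n - 20) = (n - 5)*(n + 2)*(n + 3)*(n + 4)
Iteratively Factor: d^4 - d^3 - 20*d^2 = (d)*(d^3 - d^2 - 20*d) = d*(d - 5)*(d^2 + 4*d) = d*(d - 5)*(d + 4)*(d)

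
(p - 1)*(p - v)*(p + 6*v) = p^3 + 5*p^2*v - p^2 - 6*p*v^2 - 5*p*v + 6*v^2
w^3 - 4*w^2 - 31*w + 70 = (w - 7)*(w - 2)*(w + 5)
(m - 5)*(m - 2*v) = m^2 - 2*m*v - 5*m + 10*v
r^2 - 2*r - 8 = (r - 4)*(r + 2)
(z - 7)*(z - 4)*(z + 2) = z^3 - 9*z^2 + 6*z + 56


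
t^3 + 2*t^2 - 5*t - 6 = (t - 2)*(t + 1)*(t + 3)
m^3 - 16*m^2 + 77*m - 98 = (m - 7)^2*(m - 2)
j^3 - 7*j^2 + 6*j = j*(j - 6)*(j - 1)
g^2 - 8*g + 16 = (g - 4)^2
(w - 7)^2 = w^2 - 14*w + 49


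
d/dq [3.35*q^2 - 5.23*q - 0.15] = 6.7*q - 5.23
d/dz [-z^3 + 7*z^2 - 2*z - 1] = -3*z^2 + 14*z - 2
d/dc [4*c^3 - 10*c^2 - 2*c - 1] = 12*c^2 - 20*c - 2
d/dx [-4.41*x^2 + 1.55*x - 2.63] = 1.55 - 8.82*x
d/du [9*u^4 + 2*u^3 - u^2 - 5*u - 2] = 36*u^3 + 6*u^2 - 2*u - 5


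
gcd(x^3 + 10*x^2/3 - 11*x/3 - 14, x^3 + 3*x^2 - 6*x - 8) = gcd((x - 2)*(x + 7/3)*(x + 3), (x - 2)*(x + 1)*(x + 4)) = x - 2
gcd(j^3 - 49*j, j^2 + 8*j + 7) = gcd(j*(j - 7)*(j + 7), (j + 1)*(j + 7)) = j + 7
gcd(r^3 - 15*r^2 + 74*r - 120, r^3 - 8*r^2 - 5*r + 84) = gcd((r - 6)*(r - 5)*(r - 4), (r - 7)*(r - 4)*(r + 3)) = r - 4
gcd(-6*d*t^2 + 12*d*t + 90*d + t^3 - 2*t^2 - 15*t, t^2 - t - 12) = t + 3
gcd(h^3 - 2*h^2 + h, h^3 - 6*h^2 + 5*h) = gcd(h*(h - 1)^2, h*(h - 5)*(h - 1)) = h^2 - h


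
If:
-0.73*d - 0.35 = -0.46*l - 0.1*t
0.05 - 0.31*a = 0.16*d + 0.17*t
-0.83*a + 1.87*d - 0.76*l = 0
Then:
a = -0.255248391777199*t - 0.175203194617429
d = 0.651956189571269 - 0.567956240931678*t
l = 1.79549569214571 - 1.11871316495679*t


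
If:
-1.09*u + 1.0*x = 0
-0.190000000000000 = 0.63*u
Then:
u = -0.30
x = -0.33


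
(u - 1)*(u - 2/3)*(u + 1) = u^3 - 2*u^2/3 - u + 2/3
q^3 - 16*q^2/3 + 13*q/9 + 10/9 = (q - 5)*(q - 2/3)*(q + 1/3)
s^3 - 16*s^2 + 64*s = s*(s - 8)^2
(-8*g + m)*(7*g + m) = -56*g^2 - g*m + m^2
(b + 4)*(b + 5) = b^2 + 9*b + 20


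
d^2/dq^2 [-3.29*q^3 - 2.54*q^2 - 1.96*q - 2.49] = -19.74*q - 5.08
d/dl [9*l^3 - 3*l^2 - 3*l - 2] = 27*l^2 - 6*l - 3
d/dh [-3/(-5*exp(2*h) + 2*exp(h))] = 6*(1 - 5*exp(h))*exp(-h)/(5*exp(h) - 2)^2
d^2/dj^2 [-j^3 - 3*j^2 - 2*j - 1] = -6*j - 6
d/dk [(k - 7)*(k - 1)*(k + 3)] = 3*k^2 - 10*k - 17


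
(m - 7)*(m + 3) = m^2 - 4*m - 21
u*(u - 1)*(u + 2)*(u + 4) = u^4 + 5*u^3 + 2*u^2 - 8*u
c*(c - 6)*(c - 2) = c^3 - 8*c^2 + 12*c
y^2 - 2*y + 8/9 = (y - 4/3)*(y - 2/3)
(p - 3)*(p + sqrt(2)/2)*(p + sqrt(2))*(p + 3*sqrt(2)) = p^4 - 3*p^3 + 9*sqrt(2)*p^3/2 - 27*sqrt(2)*p^2/2 + 10*p^2 - 30*p + 3*sqrt(2)*p - 9*sqrt(2)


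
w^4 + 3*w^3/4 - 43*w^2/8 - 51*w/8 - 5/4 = (w - 5/2)*(w + 1/4)*(w + 1)*(w + 2)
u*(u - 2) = u^2 - 2*u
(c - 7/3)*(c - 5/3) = c^2 - 4*c + 35/9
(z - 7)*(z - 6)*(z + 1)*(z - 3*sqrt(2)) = z^4 - 12*z^3 - 3*sqrt(2)*z^3 + 29*z^2 + 36*sqrt(2)*z^2 - 87*sqrt(2)*z + 42*z - 126*sqrt(2)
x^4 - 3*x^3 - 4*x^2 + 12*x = x*(x - 3)*(x - 2)*(x + 2)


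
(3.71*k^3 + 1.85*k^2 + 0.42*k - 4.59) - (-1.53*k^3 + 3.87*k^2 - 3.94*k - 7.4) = 5.24*k^3 - 2.02*k^2 + 4.36*k + 2.81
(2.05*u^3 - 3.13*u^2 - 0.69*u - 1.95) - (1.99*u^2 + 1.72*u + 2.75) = 2.05*u^3 - 5.12*u^2 - 2.41*u - 4.7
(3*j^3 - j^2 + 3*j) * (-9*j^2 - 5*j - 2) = -27*j^5 - 6*j^4 - 28*j^3 - 13*j^2 - 6*j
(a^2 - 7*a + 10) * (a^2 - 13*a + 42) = a^4 - 20*a^3 + 143*a^2 - 424*a + 420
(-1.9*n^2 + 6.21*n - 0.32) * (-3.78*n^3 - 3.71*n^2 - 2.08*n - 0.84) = 7.182*n^5 - 16.4248*n^4 - 17.8775*n^3 - 10.1336*n^2 - 4.5508*n + 0.2688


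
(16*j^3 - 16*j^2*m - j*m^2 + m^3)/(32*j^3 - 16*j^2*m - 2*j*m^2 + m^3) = (j - m)/(2*j - m)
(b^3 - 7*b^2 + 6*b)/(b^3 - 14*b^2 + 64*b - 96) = b*(b - 1)/(b^2 - 8*b + 16)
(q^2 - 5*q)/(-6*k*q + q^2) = (5 - q)/(6*k - q)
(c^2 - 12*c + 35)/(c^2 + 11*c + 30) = (c^2 - 12*c + 35)/(c^2 + 11*c + 30)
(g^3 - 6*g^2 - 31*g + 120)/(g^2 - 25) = (g^2 - 11*g + 24)/(g - 5)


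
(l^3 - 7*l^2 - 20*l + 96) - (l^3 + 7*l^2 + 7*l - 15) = -14*l^2 - 27*l + 111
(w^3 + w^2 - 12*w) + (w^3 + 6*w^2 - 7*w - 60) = 2*w^3 + 7*w^2 - 19*w - 60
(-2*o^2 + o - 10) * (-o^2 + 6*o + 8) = 2*o^4 - 13*o^3 - 52*o - 80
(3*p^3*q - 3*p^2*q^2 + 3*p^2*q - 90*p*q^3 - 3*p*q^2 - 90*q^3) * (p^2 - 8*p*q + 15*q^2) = 3*p^5*q - 27*p^4*q^2 + 3*p^4*q - 21*p^3*q^3 - 27*p^3*q^2 + 675*p^2*q^4 - 21*p^2*q^3 - 1350*p*q^5 + 675*p*q^4 - 1350*q^5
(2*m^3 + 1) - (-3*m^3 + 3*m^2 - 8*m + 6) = 5*m^3 - 3*m^2 + 8*m - 5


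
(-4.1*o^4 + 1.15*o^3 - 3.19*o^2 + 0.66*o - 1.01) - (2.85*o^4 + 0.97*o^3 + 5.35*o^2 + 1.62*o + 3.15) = -6.95*o^4 + 0.18*o^3 - 8.54*o^2 - 0.96*o - 4.16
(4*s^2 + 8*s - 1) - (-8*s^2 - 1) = 12*s^2 + 8*s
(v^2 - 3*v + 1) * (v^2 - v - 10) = v^4 - 4*v^3 - 6*v^2 + 29*v - 10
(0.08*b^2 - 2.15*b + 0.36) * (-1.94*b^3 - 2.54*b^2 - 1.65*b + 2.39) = -0.1552*b^5 + 3.9678*b^4 + 4.6306*b^3 + 2.8243*b^2 - 5.7325*b + 0.8604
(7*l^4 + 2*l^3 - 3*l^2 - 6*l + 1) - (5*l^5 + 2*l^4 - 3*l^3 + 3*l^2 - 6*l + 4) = -5*l^5 + 5*l^4 + 5*l^3 - 6*l^2 - 3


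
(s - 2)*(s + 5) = s^2 + 3*s - 10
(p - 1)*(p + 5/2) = p^2 + 3*p/2 - 5/2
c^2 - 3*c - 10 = (c - 5)*(c + 2)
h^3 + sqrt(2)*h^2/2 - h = h*(h - sqrt(2)/2)*(h + sqrt(2))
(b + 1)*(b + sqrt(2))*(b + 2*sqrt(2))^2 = b^4 + b^3 + 5*sqrt(2)*b^3 + 5*sqrt(2)*b^2 + 16*b^2 + 8*sqrt(2)*b + 16*b + 8*sqrt(2)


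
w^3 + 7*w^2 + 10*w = w*(w + 2)*(w + 5)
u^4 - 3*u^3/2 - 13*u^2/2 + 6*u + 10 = (u - 5/2)*(u - 2)*(u + 1)*(u + 2)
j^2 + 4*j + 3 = (j + 1)*(j + 3)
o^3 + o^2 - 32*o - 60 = (o - 6)*(o + 2)*(o + 5)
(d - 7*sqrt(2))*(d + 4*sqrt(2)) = d^2 - 3*sqrt(2)*d - 56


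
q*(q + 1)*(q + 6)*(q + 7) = q^4 + 14*q^3 + 55*q^2 + 42*q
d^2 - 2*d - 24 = (d - 6)*(d + 4)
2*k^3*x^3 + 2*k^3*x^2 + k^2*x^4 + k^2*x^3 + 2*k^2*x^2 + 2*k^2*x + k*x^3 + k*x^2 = x*(2*k + x)*(k*x + 1)*(k*x + k)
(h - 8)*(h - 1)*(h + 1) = h^3 - 8*h^2 - h + 8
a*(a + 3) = a^2 + 3*a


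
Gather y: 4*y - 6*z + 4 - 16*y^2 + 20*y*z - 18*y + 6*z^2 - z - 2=-16*y^2 + y*(20*z - 14) + 6*z^2 - 7*z + 2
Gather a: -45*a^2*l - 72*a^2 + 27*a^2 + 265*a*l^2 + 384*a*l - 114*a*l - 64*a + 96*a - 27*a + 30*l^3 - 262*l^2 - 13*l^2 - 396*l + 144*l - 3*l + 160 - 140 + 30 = a^2*(-45*l - 45) + a*(265*l^2 + 270*l + 5) + 30*l^3 - 275*l^2 - 255*l + 50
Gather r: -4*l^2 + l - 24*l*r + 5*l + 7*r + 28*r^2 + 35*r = -4*l^2 + 6*l + 28*r^2 + r*(42 - 24*l)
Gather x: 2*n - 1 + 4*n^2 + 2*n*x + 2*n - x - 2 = 4*n^2 + 4*n + x*(2*n - 1) - 3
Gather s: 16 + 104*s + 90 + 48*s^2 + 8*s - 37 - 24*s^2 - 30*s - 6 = 24*s^2 + 82*s + 63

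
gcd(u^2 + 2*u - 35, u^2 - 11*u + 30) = u - 5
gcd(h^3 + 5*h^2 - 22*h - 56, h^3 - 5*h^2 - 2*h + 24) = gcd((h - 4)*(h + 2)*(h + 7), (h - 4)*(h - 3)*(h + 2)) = h^2 - 2*h - 8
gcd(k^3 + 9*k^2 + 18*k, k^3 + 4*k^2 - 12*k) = k^2 + 6*k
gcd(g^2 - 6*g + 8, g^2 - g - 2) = g - 2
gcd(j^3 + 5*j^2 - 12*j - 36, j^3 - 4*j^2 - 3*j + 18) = j^2 - j - 6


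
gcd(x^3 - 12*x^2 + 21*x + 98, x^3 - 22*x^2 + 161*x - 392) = x^2 - 14*x + 49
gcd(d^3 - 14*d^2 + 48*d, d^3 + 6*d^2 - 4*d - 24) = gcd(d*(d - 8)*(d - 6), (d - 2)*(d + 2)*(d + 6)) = 1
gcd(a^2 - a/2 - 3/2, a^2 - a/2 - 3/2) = a^2 - a/2 - 3/2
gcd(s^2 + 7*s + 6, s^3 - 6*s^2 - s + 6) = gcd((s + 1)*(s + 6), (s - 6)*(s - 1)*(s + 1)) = s + 1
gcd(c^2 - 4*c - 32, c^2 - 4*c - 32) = c^2 - 4*c - 32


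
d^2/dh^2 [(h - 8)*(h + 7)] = 2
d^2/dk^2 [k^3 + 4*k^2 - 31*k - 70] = 6*k + 8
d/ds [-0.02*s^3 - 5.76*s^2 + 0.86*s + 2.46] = -0.06*s^2 - 11.52*s + 0.86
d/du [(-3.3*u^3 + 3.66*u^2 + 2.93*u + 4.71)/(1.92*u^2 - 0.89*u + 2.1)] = (-6.336*u^4 + 5.874*u^3 - 29.673*u^2 - 2.71439999999999*u + 10.3449)/(3.6864*u^4 - 3.4176*u^3 + 8.8561*u^2 - 3.738*u + 4.41)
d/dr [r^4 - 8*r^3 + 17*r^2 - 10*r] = 4*r^3 - 24*r^2 + 34*r - 10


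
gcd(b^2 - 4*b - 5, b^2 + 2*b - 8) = 1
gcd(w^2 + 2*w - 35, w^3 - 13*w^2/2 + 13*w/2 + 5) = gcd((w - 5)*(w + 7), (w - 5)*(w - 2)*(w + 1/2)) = w - 5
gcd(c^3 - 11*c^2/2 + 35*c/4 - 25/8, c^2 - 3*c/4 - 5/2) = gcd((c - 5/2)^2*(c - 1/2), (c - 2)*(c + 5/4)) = 1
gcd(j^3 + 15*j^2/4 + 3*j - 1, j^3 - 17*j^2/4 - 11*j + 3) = j^2 + 7*j/4 - 1/2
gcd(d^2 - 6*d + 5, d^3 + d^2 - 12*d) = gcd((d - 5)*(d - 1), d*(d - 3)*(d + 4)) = 1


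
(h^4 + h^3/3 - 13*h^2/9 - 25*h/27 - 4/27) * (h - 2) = h^5 - 5*h^4/3 - 19*h^3/9 + 53*h^2/27 + 46*h/27 + 8/27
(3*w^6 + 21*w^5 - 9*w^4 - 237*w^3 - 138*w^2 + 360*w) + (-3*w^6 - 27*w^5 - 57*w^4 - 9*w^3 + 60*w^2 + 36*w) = -6*w^5 - 66*w^4 - 246*w^3 - 78*w^2 + 396*w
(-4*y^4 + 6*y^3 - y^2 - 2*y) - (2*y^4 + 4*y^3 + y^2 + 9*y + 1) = -6*y^4 + 2*y^3 - 2*y^2 - 11*y - 1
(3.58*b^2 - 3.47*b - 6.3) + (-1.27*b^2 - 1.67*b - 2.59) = 2.31*b^2 - 5.14*b - 8.89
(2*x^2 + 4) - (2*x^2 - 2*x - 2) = 2*x + 6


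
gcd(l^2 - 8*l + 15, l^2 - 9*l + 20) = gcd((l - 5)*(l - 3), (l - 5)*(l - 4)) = l - 5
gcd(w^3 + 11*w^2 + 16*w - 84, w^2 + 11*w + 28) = w + 7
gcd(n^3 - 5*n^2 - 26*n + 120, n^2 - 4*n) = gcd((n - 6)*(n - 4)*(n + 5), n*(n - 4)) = n - 4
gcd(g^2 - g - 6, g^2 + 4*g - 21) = g - 3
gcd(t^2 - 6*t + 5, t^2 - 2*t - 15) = t - 5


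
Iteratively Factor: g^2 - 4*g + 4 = (g - 2)*(g - 2)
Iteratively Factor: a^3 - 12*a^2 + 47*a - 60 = (a - 5)*(a^2 - 7*a + 12) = (a - 5)*(a - 3)*(a - 4)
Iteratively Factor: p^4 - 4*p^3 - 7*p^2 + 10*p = (p - 1)*(p^3 - 3*p^2 - 10*p) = p*(p - 1)*(p^2 - 3*p - 10) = p*(p - 5)*(p - 1)*(p + 2)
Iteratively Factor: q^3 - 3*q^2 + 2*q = (q)*(q^2 - 3*q + 2) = q*(q - 2)*(q - 1)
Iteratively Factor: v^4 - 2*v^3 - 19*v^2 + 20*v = (v + 4)*(v^3 - 6*v^2 + 5*v) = (v - 5)*(v + 4)*(v^2 - v) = v*(v - 5)*(v + 4)*(v - 1)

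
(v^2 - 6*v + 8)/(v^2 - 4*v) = (v - 2)/v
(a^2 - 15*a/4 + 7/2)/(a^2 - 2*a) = (a - 7/4)/a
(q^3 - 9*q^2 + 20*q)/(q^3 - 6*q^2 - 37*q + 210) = q*(q - 4)/(q^2 - q - 42)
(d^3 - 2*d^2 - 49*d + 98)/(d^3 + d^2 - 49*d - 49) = (d - 2)/(d + 1)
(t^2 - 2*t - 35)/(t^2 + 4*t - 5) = (t - 7)/(t - 1)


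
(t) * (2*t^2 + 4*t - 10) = 2*t^3 + 4*t^2 - 10*t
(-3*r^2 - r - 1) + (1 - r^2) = -4*r^2 - r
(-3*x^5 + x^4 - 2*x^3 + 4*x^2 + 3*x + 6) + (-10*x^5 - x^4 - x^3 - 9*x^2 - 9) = -13*x^5 - 3*x^3 - 5*x^2 + 3*x - 3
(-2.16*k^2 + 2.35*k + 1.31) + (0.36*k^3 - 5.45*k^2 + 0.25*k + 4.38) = 0.36*k^3 - 7.61*k^2 + 2.6*k + 5.69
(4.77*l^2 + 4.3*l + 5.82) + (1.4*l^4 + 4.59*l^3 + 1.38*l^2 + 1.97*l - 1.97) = 1.4*l^4 + 4.59*l^3 + 6.15*l^2 + 6.27*l + 3.85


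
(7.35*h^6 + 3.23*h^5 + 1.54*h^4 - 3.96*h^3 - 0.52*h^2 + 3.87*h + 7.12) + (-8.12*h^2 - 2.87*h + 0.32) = 7.35*h^6 + 3.23*h^5 + 1.54*h^4 - 3.96*h^3 - 8.64*h^2 + 1.0*h + 7.44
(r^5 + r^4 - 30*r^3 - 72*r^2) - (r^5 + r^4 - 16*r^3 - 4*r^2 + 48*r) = -14*r^3 - 68*r^2 - 48*r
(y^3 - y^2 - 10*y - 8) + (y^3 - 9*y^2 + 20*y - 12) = 2*y^3 - 10*y^2 + 10*y - 20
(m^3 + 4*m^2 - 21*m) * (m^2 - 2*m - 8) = m^5 + 2*m^4 - 37*m^3 + 10*m^2 + 168*m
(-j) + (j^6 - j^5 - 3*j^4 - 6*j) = j^6 - j^5 - 3*j^4 - 7*j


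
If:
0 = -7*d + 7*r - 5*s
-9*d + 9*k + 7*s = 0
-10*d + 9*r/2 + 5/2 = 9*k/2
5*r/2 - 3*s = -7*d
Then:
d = -85/1446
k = 1945/6507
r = -280/723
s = -665/1446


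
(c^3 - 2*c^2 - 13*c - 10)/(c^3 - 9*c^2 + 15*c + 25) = (c + 2)/(c - 5)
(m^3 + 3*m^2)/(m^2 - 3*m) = m*(m + 3)/(m - 3)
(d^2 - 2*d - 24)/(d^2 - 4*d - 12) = (d + 4)/(d + 2)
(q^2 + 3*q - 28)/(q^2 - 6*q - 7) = (-q^2 - 3*q + 28)/(-q^2 + 6*q + 7)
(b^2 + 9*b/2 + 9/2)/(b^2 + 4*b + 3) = (b + 3/2)/(b + 1)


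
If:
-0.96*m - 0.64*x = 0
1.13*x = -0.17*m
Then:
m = 0.00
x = 0.00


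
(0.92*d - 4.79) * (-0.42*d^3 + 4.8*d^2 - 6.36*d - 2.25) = -0.3864*d^4 + 6.4278*d^3 - 28.8432*d^2 + 28.3944*d + 10.7775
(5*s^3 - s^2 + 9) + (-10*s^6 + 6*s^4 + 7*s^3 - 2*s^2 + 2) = -10*s^6 + 6*s^4 + 12*s^3 - 3*s^2 + 11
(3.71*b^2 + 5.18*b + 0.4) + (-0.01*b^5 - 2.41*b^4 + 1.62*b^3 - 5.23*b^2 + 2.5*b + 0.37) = -0.01*b^5 - 2.41*b^4 + 1.62*b^3 - 1.52*b^2 + 7.68*b + 0.77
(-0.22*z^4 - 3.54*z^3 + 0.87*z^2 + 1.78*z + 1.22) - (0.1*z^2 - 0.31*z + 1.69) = -0.22*z^4 - 3.54*z^3 + 0.77*z^2 + 2.09*z - 0.47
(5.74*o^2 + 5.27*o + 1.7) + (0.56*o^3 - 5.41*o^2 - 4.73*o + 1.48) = 0.56*o^3 + 0.33*o^2 + 0.539999999999999*o + 3.18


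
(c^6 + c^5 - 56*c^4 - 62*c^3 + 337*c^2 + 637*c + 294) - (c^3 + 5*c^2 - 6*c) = c^6 + c^5 - 56*c^4 - 63*c^3 + 332*c^2 + 643*c + 294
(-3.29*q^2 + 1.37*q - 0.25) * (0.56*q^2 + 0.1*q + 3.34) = -1.8424*q^4 + 0.4382*q^3 - 10.9916*q^2 + 4.5508*q - 0.835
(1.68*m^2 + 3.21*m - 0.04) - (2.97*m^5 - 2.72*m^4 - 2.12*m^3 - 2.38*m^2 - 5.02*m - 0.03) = -2.97*m^5 + 2.72*m^4 + 2.12*m^3 + 4.06*m^2 + 8.23*m - 0.01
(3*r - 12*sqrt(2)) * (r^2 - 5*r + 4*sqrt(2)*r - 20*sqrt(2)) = 3*r^3 - 15*r^2 - 96*r + 480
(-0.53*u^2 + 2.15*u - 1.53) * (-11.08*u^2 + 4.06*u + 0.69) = 5.8724*u^4 - 25.9738*u^3 + 25.3157*u^2 - 4.7283*u - 1.0557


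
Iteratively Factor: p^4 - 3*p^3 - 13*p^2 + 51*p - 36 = (p - 3)*(p^3 - 13*p + 12) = (p - 3)*(p + 4)*(p^2 - 4*p + 3) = (p - 3)*(p - 1)*(p + 4)*(p - 3)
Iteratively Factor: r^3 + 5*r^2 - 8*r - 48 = (r + 4)*(r^2 + r - 12) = (r + 4)^2*(r - 3)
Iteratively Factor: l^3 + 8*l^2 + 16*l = (l + 4)*(l^2 + 4*l) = l*(l + 4)*(l + 4)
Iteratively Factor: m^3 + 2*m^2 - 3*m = (m)*(m^2 + 2*m - 3) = m*(m + 3)*(m - 1)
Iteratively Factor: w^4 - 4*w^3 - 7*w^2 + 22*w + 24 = (w - 4)*(w^3 - 7*w - 6) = (w - 4)*(w - 3)*(w^2 + 3*w + 2) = (w - 4)*(w - 3)*(w + 2)*(w + 1)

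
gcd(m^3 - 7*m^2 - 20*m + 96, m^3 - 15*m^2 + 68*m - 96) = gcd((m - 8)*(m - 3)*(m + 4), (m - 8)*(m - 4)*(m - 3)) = m^2 - 11*m + 24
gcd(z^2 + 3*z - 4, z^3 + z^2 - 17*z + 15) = z - 1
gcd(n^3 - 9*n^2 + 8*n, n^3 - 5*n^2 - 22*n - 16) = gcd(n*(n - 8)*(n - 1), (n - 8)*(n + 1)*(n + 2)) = n - 8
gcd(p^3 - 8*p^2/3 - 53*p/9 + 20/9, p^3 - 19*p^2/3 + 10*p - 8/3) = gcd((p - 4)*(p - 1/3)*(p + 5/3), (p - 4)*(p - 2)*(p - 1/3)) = p^2 - 13*p/3 + 4/3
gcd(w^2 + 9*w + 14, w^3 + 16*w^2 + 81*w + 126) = w + 7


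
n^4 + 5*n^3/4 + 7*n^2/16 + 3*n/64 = n*(n + 1/4)^2*(n + 3/4)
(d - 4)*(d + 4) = d^2 - 16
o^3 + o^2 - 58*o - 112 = (o - 8)*(o + 2)*(o + 7)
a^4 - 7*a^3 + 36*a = a*(a - 6)*(a - 3)*(a + 2)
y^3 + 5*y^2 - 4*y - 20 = (y - 2)*(y + 2)*(y + 5)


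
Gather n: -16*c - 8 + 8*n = -16*c + 8*n - 8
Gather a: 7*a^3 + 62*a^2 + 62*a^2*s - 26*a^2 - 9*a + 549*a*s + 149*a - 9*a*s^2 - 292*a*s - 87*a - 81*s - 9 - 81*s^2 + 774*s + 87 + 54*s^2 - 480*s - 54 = 7*a^3 + a^2*(62*s + 36) + a*(-9*s^2 + 257*s + 53) - 27*s^2 + 213*s + 24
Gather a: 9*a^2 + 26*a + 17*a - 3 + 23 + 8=9*a^2 + 43*a + 28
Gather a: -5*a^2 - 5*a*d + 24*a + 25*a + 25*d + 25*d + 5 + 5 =-5*a^2 + a*(49 - 5*d) + 50*d + 10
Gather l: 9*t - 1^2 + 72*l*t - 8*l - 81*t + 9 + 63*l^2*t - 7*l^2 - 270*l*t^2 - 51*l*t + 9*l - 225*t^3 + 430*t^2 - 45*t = l^2*(63*t - 7) + l*(-270*t^2 + 21*t + 1) - 225*t^3 + 430*t^2 - 117*t + 8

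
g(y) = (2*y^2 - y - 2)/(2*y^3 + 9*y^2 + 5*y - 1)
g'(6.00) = 0.00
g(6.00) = 0.08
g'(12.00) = 0.00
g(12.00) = 0.06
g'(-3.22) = -3.75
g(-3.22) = 2.33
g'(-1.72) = -0.16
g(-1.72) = 0.82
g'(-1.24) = 0.24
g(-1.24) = 0.82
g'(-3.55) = -19.50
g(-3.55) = 5.15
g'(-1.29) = 0.16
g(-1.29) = 0.81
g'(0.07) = 36.57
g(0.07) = 3.40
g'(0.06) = 29.28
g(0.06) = 3.08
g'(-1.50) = -0.04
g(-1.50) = 0.80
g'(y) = (4*y - 1)/(2*y^3 + 9*y^2 + 5*y - 1) + (-6*y^2 - 18*y - 5)*(2*y^2 - y - 2)/(2*y^3 + 9*y^2 + 5*y - 1)^2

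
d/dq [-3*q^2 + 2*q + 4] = 2 - 6*q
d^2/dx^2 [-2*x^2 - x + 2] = -4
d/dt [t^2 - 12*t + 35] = 2*t - 12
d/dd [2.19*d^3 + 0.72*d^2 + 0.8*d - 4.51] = 6.57*d^2 + 1.44*d + 0.8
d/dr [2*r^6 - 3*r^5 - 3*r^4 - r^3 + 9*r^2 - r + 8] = 12*r^5 - 15*r^4 - 12*r^3 - 3*r^2 + 18*r - 1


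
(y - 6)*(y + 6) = y^2 - 36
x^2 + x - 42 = (x - 6)*(x + 7)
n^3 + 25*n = n*(n - 5*I)*(n + 5*I)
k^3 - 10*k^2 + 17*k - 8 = (k - 8)*(k - 1)^2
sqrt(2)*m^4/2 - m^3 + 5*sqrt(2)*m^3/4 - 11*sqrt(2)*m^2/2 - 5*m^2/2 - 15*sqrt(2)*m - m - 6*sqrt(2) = (m/2 + 1)*(m - 3*sqrt(2))*(m + 2*sqrt(2))*(sqrt(2)*m + sqrt(2)/2)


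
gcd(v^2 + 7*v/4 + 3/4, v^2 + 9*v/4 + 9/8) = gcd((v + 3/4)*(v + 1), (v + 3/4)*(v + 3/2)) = v + 3/4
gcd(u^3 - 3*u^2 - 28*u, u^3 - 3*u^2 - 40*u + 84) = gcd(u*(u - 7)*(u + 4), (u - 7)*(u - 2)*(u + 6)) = u - 7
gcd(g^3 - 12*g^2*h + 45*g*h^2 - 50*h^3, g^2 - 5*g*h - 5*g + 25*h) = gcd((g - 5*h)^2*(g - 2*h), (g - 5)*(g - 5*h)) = g - 5*h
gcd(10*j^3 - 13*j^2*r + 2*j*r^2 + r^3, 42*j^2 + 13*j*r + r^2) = 1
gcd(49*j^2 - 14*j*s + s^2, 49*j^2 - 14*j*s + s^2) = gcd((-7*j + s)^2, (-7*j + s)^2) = 49*j^2 - 14*j*s + s^2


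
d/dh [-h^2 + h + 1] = 1 - 2*h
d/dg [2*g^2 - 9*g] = 4*g - 9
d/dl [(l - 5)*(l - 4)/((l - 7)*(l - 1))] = (l^2 - 26*l + 97)/(l^4 - 16*l^3 + 78*l^2 - 112*l + 49)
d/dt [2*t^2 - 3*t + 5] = 4*t - 3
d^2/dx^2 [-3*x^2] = -6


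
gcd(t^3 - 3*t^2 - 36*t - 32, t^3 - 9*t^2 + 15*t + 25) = t + 1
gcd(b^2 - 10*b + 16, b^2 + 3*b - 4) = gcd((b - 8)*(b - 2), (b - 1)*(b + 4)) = 1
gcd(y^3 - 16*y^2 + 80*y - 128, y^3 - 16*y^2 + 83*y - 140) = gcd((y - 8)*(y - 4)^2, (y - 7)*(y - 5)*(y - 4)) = y - 4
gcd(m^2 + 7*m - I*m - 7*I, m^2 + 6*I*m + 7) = m - I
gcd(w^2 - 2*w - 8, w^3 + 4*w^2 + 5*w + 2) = w + 2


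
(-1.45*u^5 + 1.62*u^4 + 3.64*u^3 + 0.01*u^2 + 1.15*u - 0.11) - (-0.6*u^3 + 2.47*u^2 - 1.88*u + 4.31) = -1.45*u^5 + 1.62*u^4 + 4.24*u^3 - 2.46*u^2 + 3.03*u - 4.42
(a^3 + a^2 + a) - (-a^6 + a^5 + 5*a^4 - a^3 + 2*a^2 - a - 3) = a^6 - a^5 - 5*a^4 + 2*a^3 - a^2 + 2*a + 3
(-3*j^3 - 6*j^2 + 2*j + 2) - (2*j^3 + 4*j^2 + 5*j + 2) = -5*j^3 - 10*j^2 - 3*j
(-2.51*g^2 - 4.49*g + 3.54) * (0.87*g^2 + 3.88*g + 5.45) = -2.1837*g^4 - 13.6451*g^3 - 28.0209*g^2 - 10.7353*g + 19.293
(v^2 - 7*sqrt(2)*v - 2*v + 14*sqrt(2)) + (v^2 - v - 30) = 2*v^2 - 7*sqrt(2)*v - 3*v - 30 + 14*sqrt(2)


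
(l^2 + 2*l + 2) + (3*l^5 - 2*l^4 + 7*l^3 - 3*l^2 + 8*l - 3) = 3*l^5 - 2*l^4 + 7*l^3 - 2*l^2 + 10*l - 1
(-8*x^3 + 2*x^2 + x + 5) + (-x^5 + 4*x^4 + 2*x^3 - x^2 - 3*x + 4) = -x^5 + 4*x^4 - 6*x^3 + x^2 - 2*x + 9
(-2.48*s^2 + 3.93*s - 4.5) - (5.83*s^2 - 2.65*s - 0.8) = -8.31*s^2 + 6.58*s - 3.7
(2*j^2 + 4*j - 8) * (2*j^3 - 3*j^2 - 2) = 4*j^5 + 2*j^4 - 28*j^3 + 20*j^2 - 8*j + 16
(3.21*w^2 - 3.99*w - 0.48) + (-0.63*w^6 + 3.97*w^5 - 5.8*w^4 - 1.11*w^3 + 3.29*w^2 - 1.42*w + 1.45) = -0.63*w^6 + 3.97*w^5 - 5.8*w^4 - 1.11*w^3 + 6.5*w^2 - 5.41*w + 0.97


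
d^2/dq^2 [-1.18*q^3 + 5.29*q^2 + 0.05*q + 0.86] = 10.58 - 7.08*q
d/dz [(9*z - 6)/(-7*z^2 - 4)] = 3*(21*z^2 - 28*z - 12)/(49*z^4 + 56*z^2 + 16)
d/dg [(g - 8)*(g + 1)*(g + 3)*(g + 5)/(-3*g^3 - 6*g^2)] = (-g^5 - 4*g^4 - 51*g^3 - 338*g^2 - 698*g - 480)/(3*g^3*(g^2 + 4*g + 4))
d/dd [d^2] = 2*d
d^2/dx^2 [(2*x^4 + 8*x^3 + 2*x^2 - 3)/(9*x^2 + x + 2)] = 2*(162*x^6 + 54*x^5 + 114*x^4 - 122*x^3 - 741*x^2 + 15*x + 59)/(729*x^6 + 243*x^5 + 513*x^4 + 109*x^3 + 114*x^2 + 12*x + 8)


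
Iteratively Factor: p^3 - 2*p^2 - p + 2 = (p - 2)*(p^2 - 1) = (p - 2)*(p + 1)*(p - 1)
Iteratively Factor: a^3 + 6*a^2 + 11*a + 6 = (a + 3)*(a^2 + 3*a + 2) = (a + 2)*(a + 3)*(a + 1)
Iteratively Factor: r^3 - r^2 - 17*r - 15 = (r + 3)*(r^2 - 4*r - 5) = (r + 1)*(r + 3)*(r - 5)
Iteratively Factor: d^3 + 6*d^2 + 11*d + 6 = (d + 2)*(d^2 + 4*d + 3) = (d + 2)*(d + 3)*(d + 1)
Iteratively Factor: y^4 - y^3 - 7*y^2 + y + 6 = (y + 2)*(y^3 - 3*y^2 - y + 3) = (y - 3)*(y + 2)*(y^2 - 1) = (y - 3)*(y - 1)*(y + 2)*(y + 1)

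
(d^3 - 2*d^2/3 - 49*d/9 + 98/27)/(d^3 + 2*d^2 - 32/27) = (9*d^2 - 49)/(9*d^2 + 24*d + 16)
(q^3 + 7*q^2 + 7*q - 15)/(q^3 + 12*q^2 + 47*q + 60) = (q - 1)/(q + 4)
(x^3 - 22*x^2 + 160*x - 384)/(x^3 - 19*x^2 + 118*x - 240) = (x - 8)/(x - 5)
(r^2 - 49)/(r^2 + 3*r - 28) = (r - 7)/(r - 4)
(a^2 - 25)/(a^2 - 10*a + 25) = (a + 5)/(a - 5)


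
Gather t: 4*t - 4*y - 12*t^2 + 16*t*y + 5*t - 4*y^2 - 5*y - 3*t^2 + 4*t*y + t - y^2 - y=-15*t^2 + t*(20*y + 10) - 5*y^2 - 10*y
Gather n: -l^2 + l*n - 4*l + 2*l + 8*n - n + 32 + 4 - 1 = -l^2 - 2*l + n*(l + 7) + 35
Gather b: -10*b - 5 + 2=-10*b - 3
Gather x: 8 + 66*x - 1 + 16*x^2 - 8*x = 16*x^2 + 58*x + 7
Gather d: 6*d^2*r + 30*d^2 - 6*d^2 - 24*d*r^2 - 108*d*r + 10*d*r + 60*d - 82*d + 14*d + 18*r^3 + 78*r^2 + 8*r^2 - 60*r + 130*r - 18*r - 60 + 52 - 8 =d^2*(6*r + 24) + d*(-24*r^2 - 98*r - 8) + 18*r^3 + 86*r^2 + 52*r - 16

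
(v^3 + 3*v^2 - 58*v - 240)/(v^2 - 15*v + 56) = (v^2 + 11*v + 30)/(v - 7)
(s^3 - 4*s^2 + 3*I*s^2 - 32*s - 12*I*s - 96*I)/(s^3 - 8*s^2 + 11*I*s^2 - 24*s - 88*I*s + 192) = (s + 4)/(s + 8*I)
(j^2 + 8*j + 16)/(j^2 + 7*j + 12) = (j + 4)/(j + 3)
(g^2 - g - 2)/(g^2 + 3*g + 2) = (g - 2)/(g + 2)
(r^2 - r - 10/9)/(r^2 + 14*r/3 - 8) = (9*r^2 - 9*r - 10)/(3*(3*r^2 + 14*r - 24))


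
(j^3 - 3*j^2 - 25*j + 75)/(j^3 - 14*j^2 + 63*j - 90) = (j + 5)/(j - 6)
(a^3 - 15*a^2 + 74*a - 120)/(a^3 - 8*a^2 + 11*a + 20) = (a - 6)/(a + 1)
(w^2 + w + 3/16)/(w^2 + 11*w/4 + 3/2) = (w + 1/4)/(w + 2)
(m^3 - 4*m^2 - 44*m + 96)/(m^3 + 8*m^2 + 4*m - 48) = (m - 8)/(m + 4)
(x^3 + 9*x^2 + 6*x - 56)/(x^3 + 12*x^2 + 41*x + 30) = (x^3 + 9*x^2 + 6*x - 56)/(x^3 + 12*x^2 + 41*x + 30)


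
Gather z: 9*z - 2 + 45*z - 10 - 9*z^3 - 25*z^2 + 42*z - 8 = -9*z^3 - 25*z^2 + 96*z - 20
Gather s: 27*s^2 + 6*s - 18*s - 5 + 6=27*s^2 - 12*s + 1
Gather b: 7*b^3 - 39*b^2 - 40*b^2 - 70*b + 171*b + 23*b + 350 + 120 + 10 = 7*b^3 - 79*b^2 + 124*b + 480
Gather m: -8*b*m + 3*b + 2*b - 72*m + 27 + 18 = 5*b + m*(-8*b - 72) + 45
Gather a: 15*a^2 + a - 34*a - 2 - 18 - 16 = 15*a^2 - 33*a - 36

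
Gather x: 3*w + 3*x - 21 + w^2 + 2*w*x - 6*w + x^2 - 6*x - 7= w^2 - 3*w + x^2 + x*(2*w - 3) - 28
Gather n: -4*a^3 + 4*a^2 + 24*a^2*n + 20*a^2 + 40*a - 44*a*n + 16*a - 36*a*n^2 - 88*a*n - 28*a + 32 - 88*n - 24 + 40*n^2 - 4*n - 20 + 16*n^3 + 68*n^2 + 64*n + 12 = -4*a^3 + 24*a^2 + 28*a + 16*n^3 + n^2*(108 - 36*a) + n*(24*a^2 - 132*a - 28)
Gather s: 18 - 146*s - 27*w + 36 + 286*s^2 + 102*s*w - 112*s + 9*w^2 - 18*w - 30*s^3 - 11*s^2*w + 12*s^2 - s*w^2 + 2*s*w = -30*s^3 + s^2*(298 - 11*w) + s*(-w^2 + 104*w - 258) + 9*w^2 - 45*w + 54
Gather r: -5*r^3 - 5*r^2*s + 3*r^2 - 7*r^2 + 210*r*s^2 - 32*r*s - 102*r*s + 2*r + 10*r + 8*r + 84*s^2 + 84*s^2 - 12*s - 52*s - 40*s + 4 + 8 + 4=-5*r^3 + r^2*(-5*s - 4) + r*(210*s^2 - 134*s + 20) + 168*s^2 - 104*s + 16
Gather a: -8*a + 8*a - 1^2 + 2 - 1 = 0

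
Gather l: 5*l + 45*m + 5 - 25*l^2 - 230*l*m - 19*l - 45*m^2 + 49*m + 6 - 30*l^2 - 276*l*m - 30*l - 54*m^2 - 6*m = -55*l^2 + l*(-506*m - 44) - 99*m^2 + 88*m + 11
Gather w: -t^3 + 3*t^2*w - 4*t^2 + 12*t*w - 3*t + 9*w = -t^3 - 4*t^2 - 3*t + w*(3*t^2 + 12*t + 9)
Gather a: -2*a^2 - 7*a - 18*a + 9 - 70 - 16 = -2*a^2 - 25*a - 77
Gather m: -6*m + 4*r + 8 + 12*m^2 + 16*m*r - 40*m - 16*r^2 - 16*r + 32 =12*m^2 + m*(16*r - 46) - 16*r^2 - 12*r + 40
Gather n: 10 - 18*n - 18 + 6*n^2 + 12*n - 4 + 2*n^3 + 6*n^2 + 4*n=2*n^3 + 12*n^2 - 2*n - 12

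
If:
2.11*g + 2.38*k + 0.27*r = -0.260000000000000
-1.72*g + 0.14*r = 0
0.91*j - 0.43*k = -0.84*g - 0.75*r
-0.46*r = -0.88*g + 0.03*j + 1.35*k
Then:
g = 0.11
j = -1.41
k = -0.36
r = 1.38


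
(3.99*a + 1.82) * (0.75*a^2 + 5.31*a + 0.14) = 2.9925*a^3 + 22.5519*a^2 + 10.2228*a + 0.2548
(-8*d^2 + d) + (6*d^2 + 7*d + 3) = -2*d^2 + 8*d + 3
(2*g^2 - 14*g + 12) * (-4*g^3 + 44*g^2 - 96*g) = -8*g^5 + 144*g^4 - 856*g^3 + 1872*g^2 - 1152*g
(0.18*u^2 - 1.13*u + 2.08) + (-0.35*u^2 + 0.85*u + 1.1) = -0.17*u^2 - 0.28*u + 3.18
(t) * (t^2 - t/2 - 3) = t^3 - t^2/2 - 3*t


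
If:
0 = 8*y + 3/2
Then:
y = -3/16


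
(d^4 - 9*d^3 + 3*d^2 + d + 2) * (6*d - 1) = 6*d^5 - 55*d^4 + 27*d^3 + 3*d^2 + 11*d - 2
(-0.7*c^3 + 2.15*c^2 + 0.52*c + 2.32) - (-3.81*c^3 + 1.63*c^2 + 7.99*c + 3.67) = 3.11*c^3 + 0.52*c^2 - 7.47*c - 1.35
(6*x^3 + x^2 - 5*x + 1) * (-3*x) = -18*x^4 - 3*x^3 + 15*x^2 - 3*x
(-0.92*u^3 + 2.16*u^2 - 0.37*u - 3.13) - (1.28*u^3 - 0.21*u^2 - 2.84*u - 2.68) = -2.2*u^3 + 2.37*u^2 + 2.47*u - 0.45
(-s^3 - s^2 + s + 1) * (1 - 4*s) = 4*s^4 + 3*s^3 - 5*s^2 - 3*s + 1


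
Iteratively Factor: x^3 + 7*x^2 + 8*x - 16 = (x - 1)*(x^2 + 8*x + 16) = (x - 1)*(x + 4)*(x + 4)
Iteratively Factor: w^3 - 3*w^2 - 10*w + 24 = (w - 4)*(w^2 + w - 6) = (w - 4)*(w - 2)*(w + 3)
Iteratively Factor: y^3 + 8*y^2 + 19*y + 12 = (y + 4)*(y^2 + 4*y + 3) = (y + 1)*(y + 4)*(y + 3)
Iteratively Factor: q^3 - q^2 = (q)*(q^2 - q) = q*(q - 1)*(q)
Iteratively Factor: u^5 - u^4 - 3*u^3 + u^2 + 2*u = (u - 1)*(u^4 - 3*u^2 - 2*u) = u*(u - 1)*(u^3 - 3*u - 2) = u*(u - 1)*(u + 1)*(u^2 - u - 2) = u*(u - 1)*(u + 1)^2*(u - 2)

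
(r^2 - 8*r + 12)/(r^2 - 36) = (r - 2)/(r + 6)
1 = 1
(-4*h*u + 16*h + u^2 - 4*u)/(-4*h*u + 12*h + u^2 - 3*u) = (u - 4)/(u - 3)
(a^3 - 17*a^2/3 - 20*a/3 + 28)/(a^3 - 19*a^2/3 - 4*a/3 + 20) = (3*a + 7)/(3*a + 5)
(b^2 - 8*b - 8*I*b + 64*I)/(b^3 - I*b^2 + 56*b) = (b - 8)/(b*(b + 7*I))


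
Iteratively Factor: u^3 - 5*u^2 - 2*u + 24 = (u - 4)*(u^2 - u - 6) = (u - 4)*(u + 2)*(u - 3)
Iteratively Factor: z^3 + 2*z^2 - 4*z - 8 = (z - 2)*(z^2 + 4*z + 4) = (z - 2)*(z + 2)*(z + 2)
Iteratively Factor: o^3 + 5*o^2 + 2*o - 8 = (o + 2)*(o^2 + 3*o - 4) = (o - 1)*(o + 2)*(o + 4)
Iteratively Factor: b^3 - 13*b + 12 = (b - 1)*(b^2 + b - 12) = (b - 3)*(b - 1)*(b + 4)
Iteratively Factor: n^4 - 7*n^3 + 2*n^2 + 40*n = (n)*(n^3 - 7*n^2 + 2*n + 40) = n*(n + 2)*(n^2 - 9*n + 20) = n*(n - 4)*(n + 2)*(n - 5)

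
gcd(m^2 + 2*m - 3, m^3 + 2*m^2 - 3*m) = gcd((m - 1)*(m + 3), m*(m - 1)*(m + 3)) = m^2 + 2*m - 3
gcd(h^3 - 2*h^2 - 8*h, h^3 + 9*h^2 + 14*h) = h^2 + 2*h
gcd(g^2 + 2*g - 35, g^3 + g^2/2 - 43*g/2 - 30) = g - 5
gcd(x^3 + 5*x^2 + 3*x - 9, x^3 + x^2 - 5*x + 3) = x^2 + 2*x - 3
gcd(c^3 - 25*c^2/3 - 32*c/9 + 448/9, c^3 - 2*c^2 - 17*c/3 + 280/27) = c^2 - c/3 - 56/9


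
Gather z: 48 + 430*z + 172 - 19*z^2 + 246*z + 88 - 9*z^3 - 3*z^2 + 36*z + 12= -9*z^3 - 22*z^2 + 712*z + 320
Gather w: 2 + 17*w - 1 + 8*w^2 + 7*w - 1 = 8*w^2 + 24*w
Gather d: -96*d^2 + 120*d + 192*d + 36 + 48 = -96*d^2 + 312*d + 84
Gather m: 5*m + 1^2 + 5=5*m + 6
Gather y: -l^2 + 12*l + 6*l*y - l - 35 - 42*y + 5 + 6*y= -l^2 + 11*l + y*(6*l - 36) - 30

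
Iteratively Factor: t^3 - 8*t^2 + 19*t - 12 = (t - 4)*(t^2 - 4*t + 3) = (t - 4)*(t - 3)*(t - 1)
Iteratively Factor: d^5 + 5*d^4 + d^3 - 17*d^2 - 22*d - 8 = (d + 4)*(d^4 + d^3 - 3*d^2 - 5*d - 2) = (d + 1)*(d + 4)*(d^3 - 3*d - 2) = (d + 1)^2*(d + 4)*(d^2 - d - 2) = (d - 2)*(d + 1)^2*(d + 4)*(d + 1)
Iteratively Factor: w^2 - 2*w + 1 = (w - 1)*(w - 1)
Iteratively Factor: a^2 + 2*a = (a + 2)*(a)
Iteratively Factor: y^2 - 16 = (y + 4)*(y - 4)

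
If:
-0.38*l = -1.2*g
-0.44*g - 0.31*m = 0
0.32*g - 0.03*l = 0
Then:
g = 0.00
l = 0.00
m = 0.00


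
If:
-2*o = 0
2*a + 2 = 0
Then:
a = -1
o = 0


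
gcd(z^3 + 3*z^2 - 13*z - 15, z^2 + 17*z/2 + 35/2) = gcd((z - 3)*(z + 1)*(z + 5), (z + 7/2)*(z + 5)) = z + 5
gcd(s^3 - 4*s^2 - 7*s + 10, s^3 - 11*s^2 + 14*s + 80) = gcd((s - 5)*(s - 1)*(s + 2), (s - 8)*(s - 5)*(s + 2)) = s^2 - 3*s - 10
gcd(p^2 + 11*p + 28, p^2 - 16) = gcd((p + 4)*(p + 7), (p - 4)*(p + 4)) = p + 4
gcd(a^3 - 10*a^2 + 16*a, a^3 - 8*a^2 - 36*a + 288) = a - 8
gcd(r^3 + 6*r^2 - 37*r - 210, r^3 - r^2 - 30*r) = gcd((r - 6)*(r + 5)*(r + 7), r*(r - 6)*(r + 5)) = r^2 - r - 30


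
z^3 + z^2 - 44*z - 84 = (z - 7)*(z + 2)*(z + 6)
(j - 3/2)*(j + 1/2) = j^2 - j - 3/4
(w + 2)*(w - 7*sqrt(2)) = w^2 - 7*sqrt(2)*w + 2*w - 14*sqrt(2)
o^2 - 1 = (o - 1)*(o + 1)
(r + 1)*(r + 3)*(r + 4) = r^3 + 8*r^2 + 19*r + 12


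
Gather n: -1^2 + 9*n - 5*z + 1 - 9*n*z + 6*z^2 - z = n*(9 - 9*z) + 6*z^2 - 6*z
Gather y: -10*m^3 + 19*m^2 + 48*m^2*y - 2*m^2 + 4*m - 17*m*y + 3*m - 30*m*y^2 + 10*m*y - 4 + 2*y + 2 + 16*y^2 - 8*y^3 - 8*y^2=-10*m^3 + 17*m^2 + 7*m - 8*y^3 + y^2*(8 - 30*m) + y*(48*m^2 - 7*m + 2) - 2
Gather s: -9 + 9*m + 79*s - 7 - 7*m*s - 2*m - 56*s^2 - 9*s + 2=7*m - 56*s^2 + s*(70 - 7*m) - 14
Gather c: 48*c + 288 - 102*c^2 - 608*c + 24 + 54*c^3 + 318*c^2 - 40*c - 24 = 54*c^3 + 216*c^2 - 600*c + 288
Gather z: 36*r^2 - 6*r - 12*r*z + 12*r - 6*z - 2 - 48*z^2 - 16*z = 36*r^2 + 6*r - 48*z^2 + z*(-12*r - 22) - 2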